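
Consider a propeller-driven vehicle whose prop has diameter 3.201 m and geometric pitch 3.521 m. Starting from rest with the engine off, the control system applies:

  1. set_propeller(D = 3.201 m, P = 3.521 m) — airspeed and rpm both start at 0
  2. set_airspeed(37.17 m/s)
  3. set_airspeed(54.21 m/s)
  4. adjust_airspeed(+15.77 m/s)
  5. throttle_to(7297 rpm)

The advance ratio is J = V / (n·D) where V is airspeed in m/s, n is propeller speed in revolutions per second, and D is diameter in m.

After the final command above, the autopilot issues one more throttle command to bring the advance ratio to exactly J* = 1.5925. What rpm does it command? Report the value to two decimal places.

rpm = 823.68

set_propeller: D = 3.201 m, P = 3.521 m (p = P/D = 1.099969); state ← (V=0, rpm=0)
set_airspeed(37.17): V ← 37.17 m/s
set_airspeed(54.21): V ← 54.21 m/s
adjust_airspeed(+15.77): V ← 54.21 +15.77 = 69.98 m/s
throttle_to(7297): rpm ← 7297
final state: V = 69.98 m/s, rpm = 7297 → n = rpm/60 = 121.616667 rev/s
target J* = 1.5925; solve J* = V/(n·D) for n: n = V/(J*·D) = 69.98/(1.5925 × 3.201) = 13.728049 rev/s
rpm = 60·n = 823.682944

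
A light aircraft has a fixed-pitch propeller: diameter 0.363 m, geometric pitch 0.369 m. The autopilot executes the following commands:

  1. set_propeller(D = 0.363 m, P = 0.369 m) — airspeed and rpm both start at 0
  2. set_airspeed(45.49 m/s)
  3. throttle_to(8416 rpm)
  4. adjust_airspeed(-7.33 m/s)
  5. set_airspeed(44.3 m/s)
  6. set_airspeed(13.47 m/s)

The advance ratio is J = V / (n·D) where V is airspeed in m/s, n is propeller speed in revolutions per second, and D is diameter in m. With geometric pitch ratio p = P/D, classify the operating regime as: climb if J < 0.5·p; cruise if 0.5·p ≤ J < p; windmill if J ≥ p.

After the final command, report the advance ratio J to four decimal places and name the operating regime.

set_propeller: D = 0.363 m, P = 0.369 m (p = P/D = 1.016529); state ← (V=0, rpm=0)
set_airspeed(45.49): V ← 45.49 m/s
throttle_to(8416): rpm ← 8416
adjust_airspeed(-7.33): V ← 45.49 -7.33 = 38.16 m/s
set_airspeed(44.3): V ← 44.3 m/s
set_airspeed(13.47): V ← 13.47 m/s
final state: V = 13.47 m/s, rpm = 8416 → n = rpm/60 = 140.266667 rev/s
J = V / (n·D) = 13.47 / (140.266667 × 0.363) = 0.264549
regime bands: climb J<0.5083 | cruise [0.5083, 1.0165) | windmill J≥1.0165
J = 0.2645 → climb

J = 0.2645, regime = climb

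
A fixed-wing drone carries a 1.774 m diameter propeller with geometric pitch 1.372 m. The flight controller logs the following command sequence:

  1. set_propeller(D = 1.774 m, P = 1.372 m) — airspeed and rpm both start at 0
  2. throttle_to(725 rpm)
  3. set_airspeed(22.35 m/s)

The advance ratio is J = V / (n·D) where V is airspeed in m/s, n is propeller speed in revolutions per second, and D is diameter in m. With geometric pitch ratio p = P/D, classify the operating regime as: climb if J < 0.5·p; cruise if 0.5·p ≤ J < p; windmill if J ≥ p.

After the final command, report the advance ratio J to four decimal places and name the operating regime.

set_propeller: D = 1.774 m, P = 1.372 m (p = P/D = 0.773393); state ← (V=0, rpm=0)
throttle_to(725): rpm ← 725
set_airspeed(22.35): V ← 22.35 m/s
final state: V = 22.35 m/s, rpm = 725 → n = rpm/60 = 12.083333 rev/s
J = V / (n·D) = 22.35 / (12.083333 × 1.774) = 1.042647
regime bands: climb J<0.3867 | cruise [0.3867, 0.7734) | windmill J≥0.7734
J = 1.0426 → windmill

J = 1.0426, regime = windmill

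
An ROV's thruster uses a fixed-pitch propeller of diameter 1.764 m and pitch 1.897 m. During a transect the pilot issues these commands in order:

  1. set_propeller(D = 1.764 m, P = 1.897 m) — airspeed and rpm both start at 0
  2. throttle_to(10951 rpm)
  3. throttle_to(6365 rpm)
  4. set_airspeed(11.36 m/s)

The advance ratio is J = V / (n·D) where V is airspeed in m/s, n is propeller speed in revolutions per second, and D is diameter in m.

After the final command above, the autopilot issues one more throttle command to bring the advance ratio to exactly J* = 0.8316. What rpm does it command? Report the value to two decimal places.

rpm = 464.64

set_propeller: D = 1.764 m, P = 1.897 m (p = P/D = 1.075397); state ← (V=0, rpm=0)
throttle_to(10951): rpm ← 10951
throttle_to(6365): rpm ← 6365
set_airspeed(11.36): V ← 11.36 m/s
final state: V = 11.36 m/s, rpm = 6365 → n = rpm/60 = 106.083333 rev/s
target J* = 0.8316; solve J* = V/(n·D) for n: n = V/(J*·D) = 11.36/(0.8316 × 1.764) = 7.743999 rev/s
rpm = 60·n = 464.639920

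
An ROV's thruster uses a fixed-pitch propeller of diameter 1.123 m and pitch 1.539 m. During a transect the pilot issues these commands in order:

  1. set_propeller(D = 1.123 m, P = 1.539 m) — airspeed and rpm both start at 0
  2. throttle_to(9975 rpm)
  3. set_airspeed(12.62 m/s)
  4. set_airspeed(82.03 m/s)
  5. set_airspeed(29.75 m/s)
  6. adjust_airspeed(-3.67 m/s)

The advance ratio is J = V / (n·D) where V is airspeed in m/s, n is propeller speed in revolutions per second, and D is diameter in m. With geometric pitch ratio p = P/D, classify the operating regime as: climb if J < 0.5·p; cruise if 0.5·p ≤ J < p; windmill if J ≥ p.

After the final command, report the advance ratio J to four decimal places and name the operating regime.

set_propeller: D = 1.123 m, P = 1.539 m (p = P/D = 1.370436); state ← (V=0, rpm=0)
throttle_to(9975): rpm ← 9975
set_airspeed(12.62): V ← 12.62 m/s
set_airspeed(82.03): V ← 82.03 m/s
set_airspeed(29.75): V ← 29.75 m/s
adjust_airspeed(-3.67): V ← 29.75 -3.67 = 26.08 m/s
final state: V = 26.08 m/s, rpm = 9975 → n = rpm/60 = 166.250000 rev/s
J = V / (n·D) = 26.08 / (166.250000 × 1.123) = 0.139690
regime bands: climb J<0.6852 | cruise [0.6852, 1.3704) | windmill J≥1.3704
J = 0.1397 → climb

J = 0.1397, regime = climb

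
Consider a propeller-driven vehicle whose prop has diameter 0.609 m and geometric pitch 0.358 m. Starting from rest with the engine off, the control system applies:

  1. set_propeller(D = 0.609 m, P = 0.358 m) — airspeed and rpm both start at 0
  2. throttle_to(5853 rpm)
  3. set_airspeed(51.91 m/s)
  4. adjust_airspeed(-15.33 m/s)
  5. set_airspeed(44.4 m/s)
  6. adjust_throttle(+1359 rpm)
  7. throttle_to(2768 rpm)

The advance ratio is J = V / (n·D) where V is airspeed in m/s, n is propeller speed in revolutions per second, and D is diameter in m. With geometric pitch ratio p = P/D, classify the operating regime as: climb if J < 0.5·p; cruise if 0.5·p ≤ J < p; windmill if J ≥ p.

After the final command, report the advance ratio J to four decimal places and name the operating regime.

J = 1.5803, regime = windmill

set_propeller: D = 0.609 m, P = 0.358 m (p = P/D = 0.587849); state ← (V=0, rpm=0)
throttle_to(5853): rpm ← 5853
set_airspeed(51.91): V ← 51.91 m/s
adjust_airspeed(-15.33): V ← 51.91 -15.33 = 36.58 m/s
set_airspeed(44.4): V ← 44.4 m/s
adjust_throttle(+1359): rpm ← 5853 +1359 = 7212
throttle_to(2768): rpm ← 2768
final state: V = 44.4 m/s, rpm = 2768 → n = rpm/60 = 46.133333 rev/s
J = V / (n·D) = 44.4 / (46.133333 × 0.609) = 1.580341
regime bands: climb J<0.2939 | cruise [0.2939, 0.5878) | windmill J≥0.5878
J = 1.5803 → windmill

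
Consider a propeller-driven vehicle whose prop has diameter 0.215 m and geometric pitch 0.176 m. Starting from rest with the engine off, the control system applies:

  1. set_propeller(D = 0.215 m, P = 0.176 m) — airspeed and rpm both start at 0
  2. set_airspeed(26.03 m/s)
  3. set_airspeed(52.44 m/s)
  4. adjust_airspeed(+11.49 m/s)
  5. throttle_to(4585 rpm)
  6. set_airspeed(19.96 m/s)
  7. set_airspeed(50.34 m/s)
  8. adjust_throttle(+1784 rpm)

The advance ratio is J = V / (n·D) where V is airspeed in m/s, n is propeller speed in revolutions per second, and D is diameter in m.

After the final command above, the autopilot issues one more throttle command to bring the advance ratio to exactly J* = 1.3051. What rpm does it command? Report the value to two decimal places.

rpm = 10764.21

set_propeller: D = 0.215 m, P = 0.176 m (p = P/D = 0.818605); state ← (V=0, rpm=0)
set_airspeed(26.03): V ← 26.03 m/s
set_airspeed(52.44): V ← 52.44 m/s
adjust_airspeed(+11.49): V ← 52.44 +11.49 = 63.93 m/s
throttle_to(4585): rpm ← 4585
set_airspeed(19.96): V ← 19.96 m/s
set_airspeed(50.34): V ← 50.34 m/s
adjust_throttle(+1784): rpm ← 4585 +1784 = 6369
final state: V = 50.34 m/s, rpm = 6369 → n = rpm/60 = 106.150000 rev/s
target J* = 1.3051; solve J* = V/(n·D) for n: n = V/(J*·D) = 50.34/(1.3051 × 0.215) = 179.403521 rev/s
rpm = 60·n = 10764.211243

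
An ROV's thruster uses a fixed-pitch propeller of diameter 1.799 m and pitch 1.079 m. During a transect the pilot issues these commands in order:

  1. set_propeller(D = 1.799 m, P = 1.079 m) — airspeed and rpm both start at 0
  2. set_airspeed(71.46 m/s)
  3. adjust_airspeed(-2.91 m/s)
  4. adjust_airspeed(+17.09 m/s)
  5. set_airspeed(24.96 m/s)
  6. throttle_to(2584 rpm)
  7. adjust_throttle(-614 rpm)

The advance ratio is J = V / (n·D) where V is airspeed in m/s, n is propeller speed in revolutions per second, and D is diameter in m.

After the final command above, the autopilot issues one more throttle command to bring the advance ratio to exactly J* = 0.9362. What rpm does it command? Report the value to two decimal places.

set_propeller: D = 1.799 m, P = 1.079 m (p = P/D = 0.599778); state ← (V=0, rpm=0)
set_airspeed(71.46): V ← 71.46 m/s
adjust_airspeed(-2.91): V ← 71.46 -2.91 = 68.55 m/s
adjust_airspeed(+17.09): V ← 68.55 +17.09 = 85.64 m/s
set_airspeed(24.96): V ← 24.96 m/s
throttle_to(2584): rpm ← 2584
adjust_throttle(-614): rpm ← 2584 -614 = 1970
final state: V = 24.96 m/s, rpm = 1970 → n = rpm/60 = 32.833333 rev/s
target J* = 0.9362; solve J* = V/(n·D) for n: n = V/(J*·D) = 24.96/(0.9362 × 1.799) = 14.819883 rev/s
rpm = 60·n = 889.192992

rpm = 889.19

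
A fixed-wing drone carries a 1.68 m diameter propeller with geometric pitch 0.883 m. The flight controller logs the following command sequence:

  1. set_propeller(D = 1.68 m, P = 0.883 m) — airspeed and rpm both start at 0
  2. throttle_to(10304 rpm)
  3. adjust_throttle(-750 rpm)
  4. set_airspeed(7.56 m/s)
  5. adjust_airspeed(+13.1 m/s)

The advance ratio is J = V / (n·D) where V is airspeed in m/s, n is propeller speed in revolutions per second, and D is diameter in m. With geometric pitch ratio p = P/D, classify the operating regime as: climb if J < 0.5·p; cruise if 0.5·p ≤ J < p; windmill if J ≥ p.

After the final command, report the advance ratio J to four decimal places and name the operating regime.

J = 0.0772, regime = climb

set_propeller: D = 1.68 m, P = 0.883 m (p = P/D = 0.525595); state ← (V=0, rpm=0)
throttle_to(10304): rpm ← 10304
adjust_throttle(-750): rpm ← 10304 -750 = 9554
set_airspeed(7.56): V ← 7.56 m/s
adjust_airspeed(+13.1): V ← 7.56 +13.1 = 20.66 m/s
final state: V = 20.66 m/s, rpm = 9554 → n = rpm/60 = 159.233333 rev/s
J = V / (n·D) = 20.66 / (159.233333 × 1.68) = 0.077230
regime bands: climb J<0.2628 | cruise [0.2628, 0.5256) | windmill J≥0.5256
J = 0.0772 → climb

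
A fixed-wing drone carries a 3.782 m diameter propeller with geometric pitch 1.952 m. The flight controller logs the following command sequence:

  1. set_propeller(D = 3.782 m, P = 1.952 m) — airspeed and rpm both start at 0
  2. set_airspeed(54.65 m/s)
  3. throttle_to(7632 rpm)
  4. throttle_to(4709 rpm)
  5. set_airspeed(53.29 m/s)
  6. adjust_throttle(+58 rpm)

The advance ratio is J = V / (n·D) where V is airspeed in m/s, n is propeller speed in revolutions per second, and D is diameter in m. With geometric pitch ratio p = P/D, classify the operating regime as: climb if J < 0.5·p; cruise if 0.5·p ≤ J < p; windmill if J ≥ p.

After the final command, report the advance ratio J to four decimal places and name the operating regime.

set_propeller: D = 3.782 m, P = 1.952 m (p = P/D = 0.516129); state ← (V=0, rpm=0)
set_airspeed(54.65): V ← 54.65 m/s
throttle_to(7632): rpm ← 7632
throttle_to(4709): rpm ← 4709
set_airspeed(53.29): V ← 53.29 m/s
adjust_throttle(+58): rpm ← 4709 +58 = 4767
final state: V = 53.29 m/s, rpm = 4767 → n = rpm/60 = 79.450000 rev/s
J = V / (n·D) = 53.29 / (79.450000 × 3.782) = 0.177350
regime bands: climb J<0.2581 | cruise [0.2581, 0.5161) | windmill J≥0.5161
J = 0.1773 → climb

J = 0.1773, regime = climb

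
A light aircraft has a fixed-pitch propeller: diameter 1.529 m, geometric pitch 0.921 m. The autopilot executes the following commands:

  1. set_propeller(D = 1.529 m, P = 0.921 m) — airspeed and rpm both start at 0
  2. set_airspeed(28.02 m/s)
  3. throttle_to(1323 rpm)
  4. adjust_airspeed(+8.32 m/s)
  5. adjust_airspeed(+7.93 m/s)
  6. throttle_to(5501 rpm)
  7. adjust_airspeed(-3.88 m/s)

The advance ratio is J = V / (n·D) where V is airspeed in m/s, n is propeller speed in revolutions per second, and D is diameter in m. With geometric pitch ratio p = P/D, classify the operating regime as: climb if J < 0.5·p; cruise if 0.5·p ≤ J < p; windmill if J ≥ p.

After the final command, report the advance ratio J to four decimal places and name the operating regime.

set_propeller: D = 1.529 m, P = 0.921 m (p = P/D = 0.602354); state ← (V=0, rpm=0)
set_airspeed(28.02): V ← 28.02 m/s
throttle_to(1323): rpm ← 1323
adjust_airspeed(+8.32): V ← 28.02 +8.32 = 36.34 m/s
adjust_airspeed(+7.93): V ← 36.34 +7.93 = 44.27 m/s
throttle_to(5501): rpm ← 5501
adjust_airspeed(-3.88): V ← 44.27 -3.88 = 40.39 m/s
final state: V = 40.39 m/s, rpm = 5501 → n = rpm/60 = 91.683333 rev/s
J = V / (n·D) = 40.39 / (91.683333 × 1.529) = 0.288122
regime bands: climb J<0.3012 | cruise [0.3012, 0.6024) | windmill J≥0.6024
J = 0.2881 → climb

J = 0.2881, regime = climb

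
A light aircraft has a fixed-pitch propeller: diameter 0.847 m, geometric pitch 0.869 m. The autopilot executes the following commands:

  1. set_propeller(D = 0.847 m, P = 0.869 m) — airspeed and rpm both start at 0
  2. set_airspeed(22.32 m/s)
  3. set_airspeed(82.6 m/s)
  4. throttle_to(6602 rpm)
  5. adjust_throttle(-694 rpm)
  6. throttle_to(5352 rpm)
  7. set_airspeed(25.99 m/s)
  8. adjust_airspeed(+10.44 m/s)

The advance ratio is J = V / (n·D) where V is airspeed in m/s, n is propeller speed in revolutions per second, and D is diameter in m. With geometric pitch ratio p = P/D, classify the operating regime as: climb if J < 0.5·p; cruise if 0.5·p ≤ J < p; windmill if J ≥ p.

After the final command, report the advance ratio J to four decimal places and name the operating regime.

set_propeller: D = 0.847 m, P = 0.869 m (p = P/D = 1.025974); state ← (V=0, rpm=0)
set_airspeed(22.32): V ← 22.32 m/s
set_airspeed(82.6): V ← 82.6 m/s
throttle_to(6602): rpm ← 6602
adjust_throttle(-694): rpm ← 6602 -694 = 5908
throttle_to(5352): rpm ← 5352
set_airspeed(25.99): V ← 25.99 m/s
adjust_airspeed(+10.44): V ← 25.99 +10.44 = 36.43 m/s
final state: V = 36.43 m/s, rpm = 5352 → n = rpm/60 = 89.200000 rev/s
J = V / (n·D) = 36.43 / (89.200000 × 0.847) = 0.482182
regime bands: climb J<0.5130 | cruise [0.5130, 1.0260) | windmill J≥1.0260
J = 0.4822 → climb

J = 0.4822, regime = climb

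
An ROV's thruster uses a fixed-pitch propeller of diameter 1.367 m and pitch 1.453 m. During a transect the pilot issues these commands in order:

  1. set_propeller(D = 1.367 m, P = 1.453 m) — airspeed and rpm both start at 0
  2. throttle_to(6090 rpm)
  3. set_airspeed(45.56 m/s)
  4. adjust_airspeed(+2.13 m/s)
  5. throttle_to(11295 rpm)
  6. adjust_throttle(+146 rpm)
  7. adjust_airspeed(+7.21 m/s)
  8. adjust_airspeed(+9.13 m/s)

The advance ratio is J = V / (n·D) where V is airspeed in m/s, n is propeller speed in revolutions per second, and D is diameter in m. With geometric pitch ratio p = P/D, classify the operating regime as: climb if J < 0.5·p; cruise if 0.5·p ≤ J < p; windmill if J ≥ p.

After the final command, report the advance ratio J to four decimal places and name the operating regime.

set_propeller: D = 1.367 m, P = 1.453 m (p = P/D = 1.062911); state ← (V=0, rpm=0)
throttle_to(6090): rpm ← 6090
set_airspeed(45.56): V ← 45.56 m/s
adjust_airspeed(+2.13): V ← 45.56 +2.13 = 47.69 m/s
throttle_to(11295): rpm ← 11295
adjust_throttle(+146): rpm ← 11295 +146 = 11441
adjust_airspeed(+7.21): V ← 47.69 +7.21 = 54.9 m/s
adjust_airspeed(+9.13): V ← 54.9 +9.13 = 64.03 m/s
final state: V = 64.03 m/s, rpm = 11441 → n = rpm/60 = 190.683333 rev/s
J = V / (n·D) = 64.03 / (190.683333 × 1.367) = 0.245642
regime bands: climb J<0.5315 | cruise [0.5315, 1.0629) | windmill J≥1.0629
J = 0.2456 → climb

J = 0.2456, regime = climb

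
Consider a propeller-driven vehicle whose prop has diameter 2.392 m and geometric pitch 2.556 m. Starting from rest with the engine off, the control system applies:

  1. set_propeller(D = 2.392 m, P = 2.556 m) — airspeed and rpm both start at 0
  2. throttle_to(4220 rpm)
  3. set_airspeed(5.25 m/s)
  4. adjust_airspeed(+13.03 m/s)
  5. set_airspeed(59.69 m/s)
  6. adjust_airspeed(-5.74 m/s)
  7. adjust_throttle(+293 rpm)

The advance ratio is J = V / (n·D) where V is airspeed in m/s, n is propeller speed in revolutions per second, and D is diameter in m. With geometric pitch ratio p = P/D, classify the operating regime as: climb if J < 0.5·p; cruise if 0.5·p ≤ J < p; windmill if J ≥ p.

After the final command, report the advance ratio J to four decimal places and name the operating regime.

J = 0.2999, regime = climb

set_propeller: D = 2.392 m, P = 2.556 m (p = P/D = 1.068562); state ← (V=0, rpm=0)
throttle_to(4220): rpm ← 4220
set_airspeed(5.25): V ← 5.25 m/s
adjust_airspeed(+13.03): V ← 5.25 +13.03 = 18.28 m/s
set_airspeed(59.69): V ← 59.69 m/s
adjust_airspeed(-5.74): V ← 59.69 -5.74 = 53.95 m/s
adjust_throttle(+293): rpm ← 4220 +293 = 4513
final state: V = 53.95 m/s, rpm = 4513 → n = rpm/60 = 75.216667 rev/s
J = V / (n·D) = 53.95 / (75.216667 × 2.392) = 0.299858
regime bands: climb J<0.5343 | cruise [0.5343, 1.0686) | windmill J≥1.0686
J = 0.2999 → climb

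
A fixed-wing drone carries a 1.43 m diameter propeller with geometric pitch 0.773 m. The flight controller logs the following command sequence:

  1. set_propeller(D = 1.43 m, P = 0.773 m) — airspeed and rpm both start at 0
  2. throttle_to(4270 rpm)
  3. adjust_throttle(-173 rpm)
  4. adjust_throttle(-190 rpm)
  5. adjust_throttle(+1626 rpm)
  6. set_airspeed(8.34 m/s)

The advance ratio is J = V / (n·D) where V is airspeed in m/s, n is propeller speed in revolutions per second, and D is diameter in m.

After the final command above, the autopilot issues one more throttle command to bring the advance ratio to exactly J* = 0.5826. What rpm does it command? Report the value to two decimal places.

set_propeller: D = 1.43 m, P = 0.773 m (p = P/D = 0.540559); state ← (V=0, rpm=0)
throttle_to(4270): rpm ← 4270
adjust_throttle(-173): rpm ← 4270 -173 = 4097
adjust_throttle(-190): rpm ← 4097 -190 = 3907
adjust_throttle(+1626): rpm ← 3907 +1626 = 5533
set_airspeed(8.34): V ← 8.34 m/s
final state: V = 8.34 m/s, rpm = 5533 → n = rpm/60 = 92.216667 rev/s
target J* = 0.5826; solve J* = V/(n·D) for n: n = V/(J*·D) = 8.34/(0.5826 × 1.43) = 10.010587 rev/s
rpm = 60·n = 600.635204

rpm = 600.64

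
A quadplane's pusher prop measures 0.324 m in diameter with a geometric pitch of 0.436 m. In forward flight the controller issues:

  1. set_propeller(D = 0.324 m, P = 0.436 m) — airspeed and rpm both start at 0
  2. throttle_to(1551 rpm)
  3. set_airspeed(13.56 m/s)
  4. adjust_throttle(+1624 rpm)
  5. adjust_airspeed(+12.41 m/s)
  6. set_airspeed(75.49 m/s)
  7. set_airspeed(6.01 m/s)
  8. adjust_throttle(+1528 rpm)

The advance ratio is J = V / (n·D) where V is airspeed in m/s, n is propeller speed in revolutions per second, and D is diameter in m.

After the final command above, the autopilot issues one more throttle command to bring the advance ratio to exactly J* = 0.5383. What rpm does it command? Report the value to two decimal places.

rpm = 2067.55

set_propeller: D = 0.324 m, P = 0.436 m (p = P/D = 1.345679); state ← (V=0, rpm=0)
throttle_to(1551): rpm ← 1551
set_airspeed(13.56): V ← 13.56 m/s
adjust_throttle(+1624): rpm ← 1551 +1624 = 3175
adjust_airspeed(+12.41): V ← 13.56 +12.41 = 25.97 m/s
set_airspeed(75.49): V ← 75.49 m/s
set_airspeed(6.01): V ← 6.01 m/s
adjust_throttle(+1528): rpm ← 3175 +1528 = 4703
final state: V = 6.01 m/s, rpm = 4703 → n = rpm/60 = 78.383333 rev/s
target J* = 0.5383; solve J* = V/(n·D) for n: n = V/(J*·D) = 6.01/(0.5383 × 0.324) = 34.459191 rev/s
rpm = 60·n = 2067.551482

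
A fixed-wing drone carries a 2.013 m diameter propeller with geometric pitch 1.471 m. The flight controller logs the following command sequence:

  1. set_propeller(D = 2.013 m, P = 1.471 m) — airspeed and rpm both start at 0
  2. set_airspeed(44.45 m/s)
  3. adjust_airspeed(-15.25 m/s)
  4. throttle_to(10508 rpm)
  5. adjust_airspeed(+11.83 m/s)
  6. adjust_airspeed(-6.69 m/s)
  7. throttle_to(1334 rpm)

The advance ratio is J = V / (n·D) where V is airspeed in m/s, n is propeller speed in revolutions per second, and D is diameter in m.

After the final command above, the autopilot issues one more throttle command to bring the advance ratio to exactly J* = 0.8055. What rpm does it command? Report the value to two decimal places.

rpm = 1270.70

set_propeller: D = 2.013 m, P = 1.471 m (p = P/D = 0.730750); state ← (V=0, rpm=0)
set_airspeed(44.45): V ← 44.45 m/s
adjust_airspeed(-15.25): V ← 44.45 -15.25 = 29.2 m/s
throttle_to(10508): rpm ← 10508
adjust_airspeed(+11.83): V ← 29.2 +11.83 = 41.03 m/s
adjust_airspeed(-6.69): V ← 41.03 -6.69 = 34.34 m/s
throttle_to(1334): rpm ← 1334
final state: V = 34.34 m/s, rpm = 1334 → n = rpm/60 = 22.233333 rev/s
target J* = 0.8055; solve J* = V/(n·D) for n: n = V/(J*·D) = 34.34/(0.8055 × 2.013) = 21.178294 rev/s
rpm = 60·n = 1270.697635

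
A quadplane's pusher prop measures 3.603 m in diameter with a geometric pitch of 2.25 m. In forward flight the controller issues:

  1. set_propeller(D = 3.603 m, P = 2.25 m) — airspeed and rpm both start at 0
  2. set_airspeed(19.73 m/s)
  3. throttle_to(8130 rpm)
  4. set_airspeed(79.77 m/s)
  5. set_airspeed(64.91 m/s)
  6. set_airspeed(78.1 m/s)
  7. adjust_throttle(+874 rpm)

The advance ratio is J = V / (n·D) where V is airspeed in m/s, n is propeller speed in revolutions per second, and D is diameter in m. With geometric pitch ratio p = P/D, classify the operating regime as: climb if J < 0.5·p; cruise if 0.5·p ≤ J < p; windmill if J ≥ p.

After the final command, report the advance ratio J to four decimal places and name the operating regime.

set_propeller: D = 3.603 m, P = 2.25 m (p = P/D = 0.624480); state ← (V=0, rpm=0)
set_airspeed(19.73): V ← 19.73 m/s
throttle_to(8130): rpm ← 8130
set_airspeed(79.77): V ← 79.77 m/s
set_airspeed(64.91): V ← 64.91 m/s
set_airspeed(78.1): V ← 78.1 m/s
adjust_throttle(+874): rpm ← 8130 +874 = 9004
final state: V = 78.1 m/s, rpm = 9004 → n = rpm/60 = 150.066667 rev/s
J = V / (n·D) = 78.1 / (150.066667 × 3.603) = 0.144445
regime bands: climb J<0.3122 | cruise [0.3122, 0.6245) | windmill J≥0.6245
J = 0.1444 → climb

J = 0.1444, regime = climb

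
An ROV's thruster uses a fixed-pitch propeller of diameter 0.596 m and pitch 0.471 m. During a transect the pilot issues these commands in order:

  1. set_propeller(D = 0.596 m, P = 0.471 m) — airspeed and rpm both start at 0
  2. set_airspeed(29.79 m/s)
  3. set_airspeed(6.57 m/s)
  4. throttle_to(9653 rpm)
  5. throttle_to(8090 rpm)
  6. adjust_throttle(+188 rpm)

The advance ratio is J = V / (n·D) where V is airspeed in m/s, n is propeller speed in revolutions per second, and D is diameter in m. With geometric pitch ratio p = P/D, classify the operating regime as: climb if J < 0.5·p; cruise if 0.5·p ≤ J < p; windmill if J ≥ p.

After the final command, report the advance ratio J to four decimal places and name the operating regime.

set_propeller: D = 0.596 m, P = 0.471 m (p = P/D = 0.790268); state ← (V=0, rpm=0)
set_airspeed(29.79): V ← 29.79 m/s
set_airspeed(6.57): V ← 6.57 m/s
throttle_to(9653): rpm ← 9653
throttle_to(8090): rpm ← 8090
adjust_throttle(+188): rpm ← 8090 +188 = 8278
final state: V = 6.57 m/s, rpm = 8278 → n = rpm/60 = 137.966667 rev/s
J = V / (n·D) = 6.57 / (137.966667 × 0.596) = 0.079900
regime bands: climb J<0.3951 | cruise [0.3951, 0.7903) | windmill J≥0.7903
J = 0.0799 → climb

J = 0.0799, regime = climb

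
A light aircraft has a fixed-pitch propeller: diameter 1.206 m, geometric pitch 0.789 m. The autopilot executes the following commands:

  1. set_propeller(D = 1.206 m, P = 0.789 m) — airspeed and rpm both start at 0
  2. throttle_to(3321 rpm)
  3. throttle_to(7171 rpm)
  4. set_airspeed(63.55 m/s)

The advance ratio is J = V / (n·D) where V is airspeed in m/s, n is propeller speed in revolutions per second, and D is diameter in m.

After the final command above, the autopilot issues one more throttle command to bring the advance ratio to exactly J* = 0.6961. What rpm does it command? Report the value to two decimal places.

set_propeller: D = 1.206 m, P = 0.789 m (p = P/D = 0.654229); state ← (V=0, rpm=0)
throttle_to(3321): rpm ← 3321
throttle_to(7171): rpm ← 7171
set_airspeed(63.55): V ← 63.55 m/s
final state: V = 63.55 m/s, rpm = 7171 → n = rpm/60 = 119.516667 rev/s
target J* = 0.6961; solve J* = V/(n·D) for n: n = V/(J*·D) = 63.55/(0.6961 × 1.206) = 75.700128 rev/s
rpm = 60·n = 4542.007675

rpm = 4542.01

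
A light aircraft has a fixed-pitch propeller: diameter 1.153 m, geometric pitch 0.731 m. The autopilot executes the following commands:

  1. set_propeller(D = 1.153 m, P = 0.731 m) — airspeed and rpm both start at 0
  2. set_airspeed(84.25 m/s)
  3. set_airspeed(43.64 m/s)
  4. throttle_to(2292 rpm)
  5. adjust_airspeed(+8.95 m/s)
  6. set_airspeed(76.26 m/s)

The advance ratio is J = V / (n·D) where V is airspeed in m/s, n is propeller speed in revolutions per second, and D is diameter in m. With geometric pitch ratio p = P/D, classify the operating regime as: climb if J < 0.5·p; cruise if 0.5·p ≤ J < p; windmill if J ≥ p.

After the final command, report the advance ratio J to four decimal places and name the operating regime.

set_propeller: D = 1.153 m, P = 0.731 m (p = P/D = 0.633998); state ← (V=0, rpm=0)
set_airspeed(84.25): V ← 84.25 m/s
set_airspeed(43.64): V ← 43.64 m/s
throttle_to(2292): rpm ← 2292
adjust_airspeed(+8.95): V ← 43.64 +8.95 = 52.59 m/s
set_airspeed(76.26): V ← 76.26 m/s
final state: V = 76.26 m/s, rpm = 2292 → n = rpm/60 = 38.200000 rev/s
J = V / (n·D) = 76.26 / (38.200000 × 1.153) = 1.731427
regime bands: climb J<0.3170 | cruise [0.3170, 0.6340) | windmill J≥0.6340
J = 1.7314 → windmill

J = 1.7314, regime = windmill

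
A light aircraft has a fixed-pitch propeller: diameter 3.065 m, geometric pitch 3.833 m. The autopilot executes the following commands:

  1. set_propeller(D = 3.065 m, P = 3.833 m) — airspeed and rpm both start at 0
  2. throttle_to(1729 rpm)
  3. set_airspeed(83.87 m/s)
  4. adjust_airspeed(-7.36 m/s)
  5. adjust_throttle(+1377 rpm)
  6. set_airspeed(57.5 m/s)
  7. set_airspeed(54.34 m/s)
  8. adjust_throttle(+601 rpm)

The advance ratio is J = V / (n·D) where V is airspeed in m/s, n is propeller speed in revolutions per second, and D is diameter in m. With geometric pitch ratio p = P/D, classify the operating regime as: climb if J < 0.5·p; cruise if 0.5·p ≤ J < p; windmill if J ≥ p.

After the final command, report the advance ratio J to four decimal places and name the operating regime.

J = 0.2870, regime = climb

set_propeller: D = 3.065 m, P = 3.833 m (p = P/D = 1.250571); state ← (V=0, rpm=0)
throttle_to(1729): rpm ← 1729
set_airspeed(83.87): V ← 83.87 m/s
adjust_airspeed(-7.36): V ← 83.87 -7.36 = 76.51 m/s
adjust_throttle(+1377): rpm ← 1729 +1377 = 3106
set_airspeed(57.5): V ← 57.5 m/s
set_airspeed(54.34): V ← 54.34 m/s
adjust_throttle(+601): rpm ← 3106 +601 = 3707
final state: V = 54.34 m/s, rpm = 3707 → n = rpm/60 = 61.783333 rev/s
J = V / (n·D) = 54.34 / (61.783333 × 3.065) = 0.286958
regime bands: climb J<0.6253 | cruise [0.6253, 1.2506) | windmill J≥1.2506
J = 0.2870 → climb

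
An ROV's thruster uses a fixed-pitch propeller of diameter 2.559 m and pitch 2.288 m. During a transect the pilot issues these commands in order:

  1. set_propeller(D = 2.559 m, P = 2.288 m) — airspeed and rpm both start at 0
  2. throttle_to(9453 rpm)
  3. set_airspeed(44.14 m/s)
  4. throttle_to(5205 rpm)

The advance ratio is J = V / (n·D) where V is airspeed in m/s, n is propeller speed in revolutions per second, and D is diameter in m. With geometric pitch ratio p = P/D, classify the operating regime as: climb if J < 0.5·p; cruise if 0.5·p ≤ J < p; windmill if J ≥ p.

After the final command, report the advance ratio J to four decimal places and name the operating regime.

J = 0.1988, regime = climb

set_propeller: D = 2.559 m, P = 2.288 m (p = P/D = 0.894099); state ← (V=0, rpm=0)
throttle_to(9453): rpm ← 9453
set_airspeed(44.14): V ← 44.14 m/s
throttle_to(5205): rpm ← 5205
final state: V = 44.14 m/s, rpm = 5205 → n = rpm/60 = 86.750000 rev/s
J = V / (n·D) = 44.14 / (86.750000 × 2.559) = 0.198835
regime bands: climb J<0.4470 | cruise [0.4470, 0.8941) | windmill J≥0.8941
J = 0.1988 → climb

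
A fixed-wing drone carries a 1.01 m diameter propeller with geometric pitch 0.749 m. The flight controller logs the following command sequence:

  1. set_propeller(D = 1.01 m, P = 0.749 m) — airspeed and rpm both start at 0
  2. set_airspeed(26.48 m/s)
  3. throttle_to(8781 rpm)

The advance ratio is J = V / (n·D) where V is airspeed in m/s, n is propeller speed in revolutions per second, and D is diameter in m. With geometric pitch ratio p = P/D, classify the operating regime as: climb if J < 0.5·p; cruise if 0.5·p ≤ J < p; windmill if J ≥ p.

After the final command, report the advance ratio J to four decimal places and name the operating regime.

set_propeller: D = 1.01 m, P = 0.749 m (p = P/D = 0.741584); state ← (V=0, rpm=0)
set_airspeed(26.48): V ← 26.48 m/s
throttle_to(8781): rpm ← 8781
final state: V = 26.48 m/s, rpm = 8781 → n = rpm/60 = 146.350000 rev/s
J = V / (n·D) = 26.48 / (146.350000 × 1.01) = 0.179145
regime bands: climb J<0.3708 | cruise [0.3708, 0.7416) | windmill J≥0.7416
J = 0.1791 → climb

J = 0.1791, regime = climb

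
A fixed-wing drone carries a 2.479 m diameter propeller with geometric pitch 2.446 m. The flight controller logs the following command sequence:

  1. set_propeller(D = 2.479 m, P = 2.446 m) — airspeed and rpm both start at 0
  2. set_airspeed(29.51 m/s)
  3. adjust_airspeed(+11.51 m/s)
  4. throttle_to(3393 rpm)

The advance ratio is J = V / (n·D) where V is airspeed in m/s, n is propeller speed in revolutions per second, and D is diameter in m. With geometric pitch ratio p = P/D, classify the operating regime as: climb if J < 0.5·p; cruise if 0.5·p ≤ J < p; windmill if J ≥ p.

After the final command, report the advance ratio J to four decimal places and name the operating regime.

J = 0.2926, regime = climb

set_propeller: D = 2.479 m, P = 2.446 m (p = P/D = 0.986688); state ← (V=0, rpm=0)
set_airspeed(29.51): V ← 29.51 m/s
adjust_airspeed(+11.51): V ← 29.51 +11.51 = 41.02 m/s
throttle_to(3393): rpm ← 3393
final state: V = 41.02 m/s, rpm = 3393 → n = rpm/60 = 56.550000 rev/s
J = V / (n·D) = 41.02 / (56.550000 × 2.479) = 0.292608
regime bands: climb J<0.4933 | cruise [0.4933, 0.9867) | windmill J≥0.9867
J = 0.2926 → climb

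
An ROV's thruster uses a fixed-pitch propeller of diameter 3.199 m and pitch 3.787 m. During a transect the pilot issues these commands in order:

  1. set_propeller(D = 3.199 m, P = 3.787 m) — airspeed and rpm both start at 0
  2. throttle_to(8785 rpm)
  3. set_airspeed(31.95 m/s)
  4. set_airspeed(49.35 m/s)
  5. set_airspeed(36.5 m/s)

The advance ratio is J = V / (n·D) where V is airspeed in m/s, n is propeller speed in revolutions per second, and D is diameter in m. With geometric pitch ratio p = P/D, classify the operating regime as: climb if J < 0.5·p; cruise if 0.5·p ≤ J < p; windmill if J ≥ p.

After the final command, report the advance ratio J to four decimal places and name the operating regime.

J = 0.0779, regime = climb

set_propeller: D = 3.199 m, P = 3.787 m (p = P/D = 1.183807); state ← (V=0, rpm=0)
throttle_to(8785): rpm ← 8785
set_airspeed(31.95): V ← 31.95 m/s
set_airspeed(49.35): V ← 49.35 m/s
set_airspeed(36.5): V ← 36.5 m/s
final state: V = 36.5 m/s, rpm = 8785 → n = rpm/60 = 146.416667 rev/s
J = V / (n·D) = 36.5 / (146.416667 × 3.199) = 0.077927
regime bands: climb J<0.5919 | cruise [0.5919, 1.1838) | windmill J≥1.1838
J = 0.0779 → climb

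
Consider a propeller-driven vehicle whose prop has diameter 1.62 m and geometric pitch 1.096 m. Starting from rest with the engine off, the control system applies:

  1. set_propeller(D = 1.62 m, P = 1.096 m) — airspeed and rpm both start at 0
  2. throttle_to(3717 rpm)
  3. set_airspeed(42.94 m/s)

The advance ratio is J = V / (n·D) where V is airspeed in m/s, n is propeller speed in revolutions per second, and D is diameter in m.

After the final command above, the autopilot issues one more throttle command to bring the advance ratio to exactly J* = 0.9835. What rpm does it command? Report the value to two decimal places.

rpm = 1617.05

set_propeller: D = 1.62 m, P = 1.096 m (p = P/D = 0.676543); state ← (V=0, rpm=0)
throttle_to(3717): rpm ← 3717
set_airspeed(42.94): V ← 42.94 m/s
final state: V = 42.94 m/s, rpm = 3717 → n = rpm/60 = 61.950000 rev/s
target J* = 0.9835; solve J* = V/(n·D) for n: n = V/(J*·D) = 42.94/(0.9835 × 1.62) = 26.950862 rev/s
rpm = 60·n = 1617.051724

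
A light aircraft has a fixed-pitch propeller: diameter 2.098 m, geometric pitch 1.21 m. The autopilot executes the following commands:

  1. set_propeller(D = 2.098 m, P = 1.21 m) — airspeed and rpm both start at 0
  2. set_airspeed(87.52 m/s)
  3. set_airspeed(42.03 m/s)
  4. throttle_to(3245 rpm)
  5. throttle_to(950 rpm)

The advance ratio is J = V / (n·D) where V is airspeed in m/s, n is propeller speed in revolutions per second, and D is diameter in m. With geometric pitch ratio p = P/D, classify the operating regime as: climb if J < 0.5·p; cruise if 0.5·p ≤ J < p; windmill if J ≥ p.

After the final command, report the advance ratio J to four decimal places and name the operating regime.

set_propeller: D = 2.098 m, P = 1.21 m (p = P/D = 0.576740); state ← (V=0, rpm=0)
set_airspeed(87.52): V ← 87.52 m/s
set_airspeed(42.03): V ← 42.03 m/s
throttle_to(3245): rpm ← 3245
throttle_to(950): rpm ← 950
final state: V = 42.03 m/s, rpm = 950 → n = rpm/60 = 15.833333 rev/s
J = V / (n·D) = 42.03 / (15.833333 × 2.098) = 1.265265
regime bands: climb J<0.2884 | cruise [0.2884, 0.5767) | windmill J≥0.5767
J = 1.2653 → windmill

J = 1.2653, regime = windmill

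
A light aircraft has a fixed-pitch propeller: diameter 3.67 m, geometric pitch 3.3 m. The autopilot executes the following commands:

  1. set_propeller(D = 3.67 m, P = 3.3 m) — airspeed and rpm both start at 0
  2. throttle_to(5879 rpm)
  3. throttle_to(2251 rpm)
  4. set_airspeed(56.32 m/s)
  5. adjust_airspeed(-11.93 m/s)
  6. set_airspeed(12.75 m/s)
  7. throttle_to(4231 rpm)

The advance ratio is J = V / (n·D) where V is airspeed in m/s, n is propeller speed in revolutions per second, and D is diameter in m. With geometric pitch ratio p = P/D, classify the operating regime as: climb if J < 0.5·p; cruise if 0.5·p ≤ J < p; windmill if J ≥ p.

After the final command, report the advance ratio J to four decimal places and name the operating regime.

set_propeller: D = 3.67 m, P = 3.3 m (p = P/D = 0.899183); state ← (V=0, rpm=0)
throttle_to(5879): rpm ← 5879
throttle_to(2251): rpm ← 2251
set_airspeed(56.32): V ← 56.32 m/s
adjust_airspeed(-11.93): V ← 56.32 -11.93 = 44.39 m/s
set_airspeed(12.75): V ← 12.75 m/s
throttle_to(4231): rpm ← 4231
final state: V = 12.75 m/s, rpm = 4231 → n = rpm/60 = 70.516667 rev/s
J = V / (n·D) = 12.75 / (70.516667 × 3.67) = 0.049267
regime bands: climb J<0.4496 | cruise [0.4496, 0.8992) | windmill J≥0.8992
J = 0.0493 → climb

J = 0.0493, regime = climb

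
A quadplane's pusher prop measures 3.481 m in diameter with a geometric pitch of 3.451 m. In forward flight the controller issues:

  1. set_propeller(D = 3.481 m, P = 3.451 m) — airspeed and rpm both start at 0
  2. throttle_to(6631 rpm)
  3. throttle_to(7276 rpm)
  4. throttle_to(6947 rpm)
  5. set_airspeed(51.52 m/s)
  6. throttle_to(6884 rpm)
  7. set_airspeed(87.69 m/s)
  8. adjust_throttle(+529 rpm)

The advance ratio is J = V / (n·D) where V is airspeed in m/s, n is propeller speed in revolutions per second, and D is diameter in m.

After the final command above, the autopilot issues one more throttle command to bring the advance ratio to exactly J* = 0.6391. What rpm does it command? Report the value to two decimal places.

set_propeller: D = 3.481 m, P = 3.451 m (p = P/D = 0.991382); state ← (V=0, rpm=0)
throttle_to(6631): rpm ← 6631
throttle_to(7276): rpm ← 7276
throttle_to(6947): rpm ← 6947
set_airspeed(51.52): V ← 51.52 m/s
throttle_to(6884): rpm ← 6884
set_airspeed(87.69): V ← 87.69 m/s
adjust_throttle(+529): rpm ← 6884 +529 = 7413
final state: V = 87.69 m/s, rpm = 7413 → n = rpm/60 = 123.550000 rev/s
target J* = 0.6391; solve J* = V/(n·D) for n: n = V/(J*·D) = 87.69/(0.6391 × 3.481) = 39.416425 rev/s
rpm = 60·n = 2364.985485

rpm = 2364.99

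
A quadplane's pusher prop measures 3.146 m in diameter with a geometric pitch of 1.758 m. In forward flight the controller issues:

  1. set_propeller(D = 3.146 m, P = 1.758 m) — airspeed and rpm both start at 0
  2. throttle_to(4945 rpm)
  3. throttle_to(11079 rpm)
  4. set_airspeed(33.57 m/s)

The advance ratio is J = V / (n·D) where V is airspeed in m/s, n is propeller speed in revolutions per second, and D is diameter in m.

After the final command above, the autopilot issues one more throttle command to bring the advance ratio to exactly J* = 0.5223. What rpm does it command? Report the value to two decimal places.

rpm = 1225.81

set_propeller: D = 3.146 m, P = 1.758 m (p = P/D = 0.558805); state ← (V=0, rpm=0)
throttle_to(4945): rpm ← 4945
throttle_to(11079): rpm ← 11079
set_airspeed(33.57): V ← 33.57 m/s
final state: V = 33.57 m/s, rpm = 11079 → n = rpm/60 = 184.650000 rev/s
target J* = 0.5223; solve J* = V/(n·D) for n: n = V/(J*·D) = 33.57/(0.5223 × 3.146) = 20.430199 rev/s
rpm = 60·n = 1225.811941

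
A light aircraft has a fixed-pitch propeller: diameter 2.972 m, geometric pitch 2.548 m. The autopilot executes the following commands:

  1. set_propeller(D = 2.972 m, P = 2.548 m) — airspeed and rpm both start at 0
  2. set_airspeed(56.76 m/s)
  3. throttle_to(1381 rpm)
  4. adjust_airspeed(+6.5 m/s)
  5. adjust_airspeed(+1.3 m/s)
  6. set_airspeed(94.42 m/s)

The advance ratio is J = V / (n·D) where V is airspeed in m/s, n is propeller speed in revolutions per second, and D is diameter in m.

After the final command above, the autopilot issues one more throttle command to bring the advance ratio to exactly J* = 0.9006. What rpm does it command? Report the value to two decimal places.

rpm = 2116.58

set_propeller: D = 2.972 m, P = 2.548 m (p = P/D = 0.857335); state ← (V=0, rpm=0)
set_airspeed(56.76): V ← 56.76 m/s
throttle_to(1381): rpm ← 1381
adjust_airspeed(+6.5): V ← 56.76 +6.5 = 63.26 m/s
adjust_airspeed(+1.3): V ← 63.26 +1.3 = 64.56 m/s
set_airspeed(94.42): V ← 94.42 m/s
final state: V = 94.42 m/s, rpm = 1381 → n = rpm/60 = 23.016667 rev/s
target J* = 0.9006; solve J* = V/(n·D) for n: n = V/(J*·D) = 94.42/(0.9006 × 2.972) = 35.276318 rev/s
rpm = 60·n = 2116.579077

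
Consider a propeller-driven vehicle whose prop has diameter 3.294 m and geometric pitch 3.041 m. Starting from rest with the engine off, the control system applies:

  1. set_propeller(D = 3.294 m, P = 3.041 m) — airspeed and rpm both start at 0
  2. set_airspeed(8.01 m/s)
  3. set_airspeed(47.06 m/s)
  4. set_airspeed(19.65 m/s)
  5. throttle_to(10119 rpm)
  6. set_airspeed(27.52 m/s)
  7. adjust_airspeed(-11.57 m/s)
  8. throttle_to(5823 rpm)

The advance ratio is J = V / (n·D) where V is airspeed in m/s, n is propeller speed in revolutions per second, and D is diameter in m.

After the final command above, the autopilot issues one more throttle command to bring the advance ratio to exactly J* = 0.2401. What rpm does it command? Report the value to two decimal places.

rpm = 1210.03

set_propeller: D = 3.294 m, P = 3.041 m (p = P/D = 0.923194); state ← (V=0, rpm=0)
set_airspeed(8.01): V ← 8.01 m/s
set_airspeed(47.06): V ← 47.06 m/s
set_airspeed(19.65): V ← 19.65 m/s
throttle_to(10119): rpm ← 10119
set_airspeed(27.52): V ← 27.52 m/s
adjust_airspeed(-11.57): V ← 27.52 -11.57 = 15.95 m/s
throttle_to(5823): rpm ← 5823
final state: V = 15.95 m/s, rpm = 5823 → n = rpm/60 = 97.050000 rev/s
target J* = 0.2401; solve J* = V/(n·D) for n: n = V/(J*·D) = 15.95/(0.2401 × 3.294) = 20.167169 rev/s
rpm = 60·n = 1210.030126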